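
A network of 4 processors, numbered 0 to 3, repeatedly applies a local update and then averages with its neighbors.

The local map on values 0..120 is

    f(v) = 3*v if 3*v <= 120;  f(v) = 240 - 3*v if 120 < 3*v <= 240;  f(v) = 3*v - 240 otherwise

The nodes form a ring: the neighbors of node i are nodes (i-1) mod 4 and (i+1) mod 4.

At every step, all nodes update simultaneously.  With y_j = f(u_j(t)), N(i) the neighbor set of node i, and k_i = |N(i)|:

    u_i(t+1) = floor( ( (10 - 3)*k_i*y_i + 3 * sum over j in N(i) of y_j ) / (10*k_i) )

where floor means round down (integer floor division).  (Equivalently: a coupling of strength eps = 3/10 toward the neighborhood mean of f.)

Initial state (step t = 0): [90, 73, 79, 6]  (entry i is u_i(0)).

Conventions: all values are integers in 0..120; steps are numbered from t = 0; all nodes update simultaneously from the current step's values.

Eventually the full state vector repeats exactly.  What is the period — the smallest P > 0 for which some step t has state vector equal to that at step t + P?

Answer: 8
Key observation: The state at step 27, [65, 65, 90, 90], reappears at step 35 — and no state repeats earlier — so the cycle the system enters has period 8.

Derivation:
t=0: [90, 73, 79, 6]
t=1: [26, 19, 7, 17]
t=2: [70, 54, 30, 50]
t=3: [46, 72, 88, 81]
t=4: [75, 35, 20, 21]
t=5: [35, 84, 67, 55]
t=6: [86, 30, 40, 74]
t=7: [28, 83, 100, 33]
t=8: [75, 27, 58, 90]
t=9: [27, 68, 62, 33]
t=10: [76, 45, 58, 89]
t=11: [28, 85, 66, 30]
t=12: [74, 29, 45, 81]
t=13: [26, 79, 87, 20]
t=14: [64, 16, 24, 56]
t=15: [51, 51, 68, 68]
t=16: [79, 79, 43, 43]
t=17: [19, 19, 94, 94]
t=18: [54, 54, 44, 44]
t=19: [82, 82, 103, 103]
t=20: [15, 15, 59, 59]
t=21: [47, 47, 60, 60]
t=22: [93, 93, 65, 65]
t=23: [39, 39, 44, 44]
t=24: [115, 115, 109, 109]
t=25: [102, 102, 89, 89]
t=26: [60, 60, 32, 32]
t=27: [65, 65, 90, 90]
t=28: [42, 42, 32, 32]
t=29: [111, 111, 98, 98]
t=30: [87, 87, 59, 59]
t=31: [27, 27, 56, 56]
t=32: [79, 79, 73, 73]
t=33: [5, 5, 18, 18]
t=34: [20, 20, 48, 48]
t=35: [65, 65, 90, 90]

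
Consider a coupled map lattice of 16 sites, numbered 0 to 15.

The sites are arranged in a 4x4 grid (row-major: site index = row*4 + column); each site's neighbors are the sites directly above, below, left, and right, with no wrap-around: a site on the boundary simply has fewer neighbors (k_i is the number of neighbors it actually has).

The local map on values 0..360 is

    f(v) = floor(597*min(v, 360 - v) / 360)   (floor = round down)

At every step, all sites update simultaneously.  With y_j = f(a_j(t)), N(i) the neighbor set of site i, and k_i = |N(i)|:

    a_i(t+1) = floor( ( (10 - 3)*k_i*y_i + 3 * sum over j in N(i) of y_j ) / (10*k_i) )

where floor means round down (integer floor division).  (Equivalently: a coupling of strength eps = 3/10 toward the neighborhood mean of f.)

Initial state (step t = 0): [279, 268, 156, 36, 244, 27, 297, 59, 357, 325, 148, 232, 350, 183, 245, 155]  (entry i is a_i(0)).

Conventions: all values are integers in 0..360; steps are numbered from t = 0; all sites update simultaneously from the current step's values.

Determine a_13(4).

Answer: a_13(4) = 202

Derivation:
t=0: [279, 268, 156, 36, 244, 27, 297, 59, 357, 325, 148, 232, 350, 183, 245, 155]
t=1: [145, 150, 212, 94, 152, 68, 121, 105, 29, 84, 213, 208, 55, 231, 212, 240]
t=2: [243, 233, 231, 171, 216, 141, 198, 182, 81, 143, 232, 238, 102, 196, 237, 213]
t=3: [203, 211, 225, 274, 222, 234, 259, 281, 158, 229, 216, 216, 179, 250, 214, 230]
t=4: [253, 242, 211, 152, 232, 210, 176, 146, 257, 218, 231, 225, 273, 202, 232, 222]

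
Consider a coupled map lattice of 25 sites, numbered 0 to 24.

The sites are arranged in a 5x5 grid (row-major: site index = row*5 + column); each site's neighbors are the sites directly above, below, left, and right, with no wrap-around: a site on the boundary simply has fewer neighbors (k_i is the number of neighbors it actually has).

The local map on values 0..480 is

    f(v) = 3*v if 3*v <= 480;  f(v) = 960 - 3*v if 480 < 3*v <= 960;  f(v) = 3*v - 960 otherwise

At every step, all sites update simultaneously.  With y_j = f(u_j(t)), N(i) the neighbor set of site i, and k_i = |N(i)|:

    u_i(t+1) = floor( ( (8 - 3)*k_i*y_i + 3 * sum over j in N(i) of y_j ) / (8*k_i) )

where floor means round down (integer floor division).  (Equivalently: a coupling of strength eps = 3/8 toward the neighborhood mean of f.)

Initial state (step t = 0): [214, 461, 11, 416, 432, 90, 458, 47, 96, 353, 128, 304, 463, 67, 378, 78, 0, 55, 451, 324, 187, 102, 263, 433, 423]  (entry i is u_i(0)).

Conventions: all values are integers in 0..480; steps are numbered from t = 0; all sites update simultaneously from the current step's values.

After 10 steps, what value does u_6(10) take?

Answer: u_6(10) = 170

Derivation:
t=0: [214, 461, 11, 416, 432, 90, 458, 47, 96, 353, 128, 304, 463, 67, 378, 78, 0, 55, 451, 324, 187, 102, 263, 433, 423]
t=1: [328, 360, 127, 262, 282, 308, 341, 197, 248, 161, 309, 145, 320, 246, 147, 244, 70, 196, 312, 117, 350, 262, 208, 321, 258]
t=2: [44, 133, 321, 197, 193, 37, 129, 292, 251, 394, 108, 300, 131, 202, 406, 184, 244, 285, 103, 300, 131, 188, 278, 70, 182]
t=3: [178, 314, 108, 304, 348, 174, 303, 145, 225, 244, 274, 162, 302, 330, 240, 373, 233, 164, 261, 160, 396, 340, 167, 237, 309]
t=4: [351, 111, 265, 116, 104, 350, 159, 338, 247, 218, 220, 343, 165, 89, 242, 177, 271, 381, 225, 356, 183, 156, 384, 239, 157]
t=5: [137, 300, 195, 304, 317, 165, 349, 158, 228, 286, 261, 173, 344, 279, 231, 375, 199, 216, 253, 191, 425, 386, 231, 270, 360]
t=6: [355, 146, 307, 112, 33, 375, 189, 372, 242, 132, 244, 341, 171, 153, 243, 210, 331, 279, 216, 315, 264, 241, 249, 167, 175]
t=7: [178, 340, 140, 256, 199, 193, 322, 201, 272, 318, 212, 142, 354, 401, 253, 259, 91, 171, 294, 131, 211, 199, 235, 406, 360]
t=8: [348, 144, 338, 235, 264, 332, 118, 286, 164, 92, 326, 332, 201, 201, 205, 229, 303, 345, 174, 295, 306, 333, 292, 217, 197]
t=9: [140, 331, 132, 245, 204, 79, 278, 179, 385, 295, 54, 95, 276, 373, 304, 184, 71, 134, 350, 190, 84, 46, 105, 304, 302]
t=10: [313, 138, 332, 258, 273, 236, 170, 343, 204, 120, 217, 237, 201, 142, 108, 333, 248, 321, 149, 267, 259, 183, 270, 87, 115]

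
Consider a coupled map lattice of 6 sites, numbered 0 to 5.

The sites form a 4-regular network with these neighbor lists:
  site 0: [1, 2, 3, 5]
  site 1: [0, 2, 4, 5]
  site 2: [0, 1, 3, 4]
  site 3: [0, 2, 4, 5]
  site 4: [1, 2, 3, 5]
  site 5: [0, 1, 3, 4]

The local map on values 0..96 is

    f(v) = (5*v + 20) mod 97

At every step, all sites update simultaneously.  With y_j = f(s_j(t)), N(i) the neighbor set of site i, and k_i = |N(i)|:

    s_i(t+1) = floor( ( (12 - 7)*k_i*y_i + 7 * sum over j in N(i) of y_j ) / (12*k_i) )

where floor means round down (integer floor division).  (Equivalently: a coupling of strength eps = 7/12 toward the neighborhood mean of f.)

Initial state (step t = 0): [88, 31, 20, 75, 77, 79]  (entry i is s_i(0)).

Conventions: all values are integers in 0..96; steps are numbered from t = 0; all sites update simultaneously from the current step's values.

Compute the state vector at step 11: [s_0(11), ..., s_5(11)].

Answer: [57, 51, 61, 57, 39, 34]

Derivation:
t=0: [88, 31, 20, 75, 77, 79]
t=1: [49, 52, 34, 23, 26, 36]
t=2: [62, 68, 74, 48, 54, 38]
t=3: [38, 51, 40, 49, 62, 46]
t=4: [40, 53, 41, 49, 50, 53]
t=5: [52, 70, 51, 62, 73, 76]
t=6: [66, 72, 77, 56, 69, 48]
t=7: [50, 68, 40, 35, 57, 61]
t=8: [50, 50, 34, 22, 24, 37]
t=9: [62, 64, 72, 46, 48, 37]
t=10: [46, 50, 67, 53, 57, 35]
t=11: [57, 51, 61, 57, 39, 34]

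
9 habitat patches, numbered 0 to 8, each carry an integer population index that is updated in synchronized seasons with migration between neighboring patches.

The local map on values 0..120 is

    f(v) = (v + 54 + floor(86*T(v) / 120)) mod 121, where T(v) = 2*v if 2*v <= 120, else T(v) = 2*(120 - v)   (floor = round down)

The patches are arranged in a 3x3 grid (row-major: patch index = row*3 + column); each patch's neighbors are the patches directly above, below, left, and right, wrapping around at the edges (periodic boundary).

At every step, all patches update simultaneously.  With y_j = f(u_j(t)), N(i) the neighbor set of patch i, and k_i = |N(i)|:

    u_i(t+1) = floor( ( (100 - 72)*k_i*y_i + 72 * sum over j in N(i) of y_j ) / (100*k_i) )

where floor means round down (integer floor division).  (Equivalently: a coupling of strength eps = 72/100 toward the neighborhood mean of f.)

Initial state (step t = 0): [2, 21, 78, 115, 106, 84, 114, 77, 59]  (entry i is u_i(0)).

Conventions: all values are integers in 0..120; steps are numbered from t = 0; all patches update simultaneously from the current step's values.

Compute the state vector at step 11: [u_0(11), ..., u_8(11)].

Answer: [73, 73, 73, 73, 73, 73, 73, 73, 73]

Derivation:
t=0: [2, 21, 78, 115, 106, 84, 114, 77, 59]
t=1: [67, 76, 75, 58, 70, 66, 62, 72, 68]
t=2: [74, 73, 73, 75, 73, 74, 75, 74, 74]
t=3: [72, 72, 72, 72, 72, 72, 72, 72, 72]
t=4: [73, 73, 73, 73, 73, 73, 73, 73, 73]
t=5: [73, 73, 73, 73, 73, 73, 73, 73, 73]
t=6: [73, 73, 73, 73, 73, 73, 73, 73, 73]
t=7: [73, 73, 73, 73, 73, 73, 73, 73, 73]
t=8: [73, 73, 73, 73, 73, 73, 73, 73, 73]
t=9: [73, 73, 73, 73, 73, 73, 73, 73, 73]
t=10: [73, 73, 73, 73, 73, 73, 73, 73, 73]
t=11: [73, 73, 73, 73, 73, 73, 73, 73, 73]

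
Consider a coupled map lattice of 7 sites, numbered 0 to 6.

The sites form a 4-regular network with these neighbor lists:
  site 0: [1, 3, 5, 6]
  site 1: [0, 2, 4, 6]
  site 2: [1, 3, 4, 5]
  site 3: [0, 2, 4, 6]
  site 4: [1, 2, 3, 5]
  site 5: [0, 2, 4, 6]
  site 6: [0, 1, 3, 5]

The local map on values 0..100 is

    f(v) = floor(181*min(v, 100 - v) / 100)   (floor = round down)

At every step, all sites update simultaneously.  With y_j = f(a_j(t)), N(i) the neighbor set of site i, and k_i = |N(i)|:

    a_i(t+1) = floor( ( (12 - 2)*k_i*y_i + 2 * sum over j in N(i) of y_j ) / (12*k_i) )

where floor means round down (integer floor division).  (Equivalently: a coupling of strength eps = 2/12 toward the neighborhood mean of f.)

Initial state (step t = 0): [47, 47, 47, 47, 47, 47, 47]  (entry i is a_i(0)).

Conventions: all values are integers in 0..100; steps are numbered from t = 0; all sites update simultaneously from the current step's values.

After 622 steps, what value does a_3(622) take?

Simulating step by step:
t=0: [47, 47, 47, 47, 47, 47, 47]
t=1: [85, 85, 85, 85, 85, 85, 85]
t=2: [27, 27, 27, 27, 27, 27, 27]
t=3: [48, 48, 48, 48, 48, 48, 48]
t=4: [86, 86, 86, 86, 86, 86, 86]
t=5: [25, 25, 25, 25, 25, 25, 25]
t=6: [45, 45, 45, 45, 45, 45, 45]
t=7: [81, 81, 81, 81, 81, 81, 81]
t=8: [34, 34, 34, 34, 34, 34, 34]
t=9: [61, 61, 61, 61, 61, 61, 61]
t=10: [70, 70, 70, 70, 70, 70, 70]
t=11: [54, 54, 54, 54, 54, 54, 54]
t=12: [83, 83, 83, 83, 83, 83, 83]
t=13: [30, 30, 30, 30, 30, 30, 30]
t=14: [54, 54, 54, 54, 54, 54, 54]

Answer: a_3(622) = 30
Key observation: The state at step 11, [54, 54, 54, 54, 54, 54, 54], reappears at step 14: the system is in a cycle of period 3 from step 11 on.  Therefore the state at step 622 equals the state at step 11 + ((622 - 11) mod 3) = 13, which is [30, 30, 30, 30, 30, 30, 30].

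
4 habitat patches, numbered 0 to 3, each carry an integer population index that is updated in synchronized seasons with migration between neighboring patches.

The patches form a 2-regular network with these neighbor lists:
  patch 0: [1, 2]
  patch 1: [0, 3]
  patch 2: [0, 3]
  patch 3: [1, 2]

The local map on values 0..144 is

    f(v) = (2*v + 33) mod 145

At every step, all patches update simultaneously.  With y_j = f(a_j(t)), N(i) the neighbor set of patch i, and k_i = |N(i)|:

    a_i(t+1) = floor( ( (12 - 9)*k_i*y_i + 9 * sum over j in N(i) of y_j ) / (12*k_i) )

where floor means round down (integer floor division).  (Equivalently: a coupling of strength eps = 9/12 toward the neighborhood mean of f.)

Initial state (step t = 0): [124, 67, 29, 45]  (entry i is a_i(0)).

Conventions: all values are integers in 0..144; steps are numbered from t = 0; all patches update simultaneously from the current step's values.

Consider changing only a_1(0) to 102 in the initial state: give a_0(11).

Simulating step by step:
t=0: [124, 102, 29, 45]
t=1: [102, 120, 119, 99]
t=2: [118, 98, 98, 116]
t=3: [94, 112, 112, 93]
t=4: [103, 84, 84, 102]
t=5: [65, 83, 83, 65]
t=6: [45, 27, 27, 45]
t=7: [96, 114, 114, 96]
t=8: [107, 89, 89, 107]
t=9: [75, 93, 93, 75]
t=10: [65, 47, 47, 65]
t=11: [99, 45, 45, 99]

Answer: a_0(11) = 99
Key observation: This trace re-runs the system from the modified initial state.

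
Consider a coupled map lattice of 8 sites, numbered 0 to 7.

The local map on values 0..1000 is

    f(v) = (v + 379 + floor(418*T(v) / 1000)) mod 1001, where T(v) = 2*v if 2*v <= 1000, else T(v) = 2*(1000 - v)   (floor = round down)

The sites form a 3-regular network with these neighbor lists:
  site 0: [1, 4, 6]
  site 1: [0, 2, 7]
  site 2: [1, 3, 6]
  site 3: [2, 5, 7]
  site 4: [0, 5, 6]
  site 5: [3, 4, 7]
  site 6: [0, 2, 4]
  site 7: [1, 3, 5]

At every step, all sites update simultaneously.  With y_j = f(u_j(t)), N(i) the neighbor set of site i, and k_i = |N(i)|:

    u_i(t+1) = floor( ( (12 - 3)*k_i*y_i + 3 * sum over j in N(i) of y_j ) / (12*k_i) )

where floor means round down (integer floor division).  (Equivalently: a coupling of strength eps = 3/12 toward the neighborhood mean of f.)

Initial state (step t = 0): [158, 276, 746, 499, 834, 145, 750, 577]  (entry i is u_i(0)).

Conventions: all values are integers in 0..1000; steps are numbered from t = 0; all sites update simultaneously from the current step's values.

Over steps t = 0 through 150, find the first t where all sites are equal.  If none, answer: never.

Simulating step by step:
t=0: [158, 276, 746, 499, 834, 145, 750, 577]  (not all equal)
t=1: [632, 773, 378, 327, 400, 563, 365, 383]  (not all equal)
t=2: [279, 294, 167, 772, 139, 327, 77, 196]  (not all equal)
t=3: [840, 881, 661, 455, 674, 876, 574, 739]  (not all equal)
t=4: [345, 352, 314, 244, 327, 340, 314, 328]  (not all equal)
t=5: [171, 180, 866, 781, 814, 233, 878, 806]  (not all equal)
t=6: [636, 647, 384, 382, 414, 690, 384, 414]  (not all equal)
t=7: [283, 284, 102, 104, 164, 274, 107, 164]  (not all equal)
t=8: [853, 853, 594, 604, 706, 822, 609, 705]  (not all equal)
t=9: [347, 347, 314, 317, 331, 341, 317, 331]  (not all equal)
t=10: [174, 174, 877, 882, 821, 247, 883, 821]  (not all equal)
t=11: [640, 640, 385, 396, 418, 711, 385, 418]  (not all equal)
t=12: [284, 284, 105, 125, 169, 280, 108, 171]  (not all equal)
t=13: [855, 855, 602, 635, 714, 835, 612, 719]  (not all equal)
t=14: [348, 348, 316, 321, 333, 344, 318, 333]  (not all equal)
t=15: [176, 175, 881, 889, 824, 252, 885, 825]  (not all equal)
t=16: [643, 642, 386, 398, 420, 718, 386, 420]  (not all equal)
t=17: [285, 285, 107, 128, 173, 282, 110, 174]  (not all equal)
t=18: [858, 857, 605, 641, 720, 839, 616, 724]  (not all equal)
t=19: [348, 348, 317, 322, 334, 345, 319, 334]  (not all equal)
t=20: [176, 176, 883, 891, 826, 254, 887, 827]  (not all equal)
t=21: [644, 643, 386, 399, 420, 721, 386, 420]  (not all equal)
t=22: [285, 285, 107, 129, 173, 283, 110, 175]  (not all equal)
t=23: [858, 857, 606, 642, 720, 841, 616, 726]  (not all equal)
t=24: [348, 348, 317, 322, 334, 345, 319, 335]  (not all equal)
t=25: [176, 176, 883, 891, 826, 254, 887, 828]  (not all equal)
t=26: [644, 643, 386, 399, 420, 721, 386, 420]  (not all equal)

Answer: never
Key observation: The state at step 21 reappears at step 26 — the system is in a cycle of period 5 from step 21 on.  No step 0..26 is synchronized, and the cycle repeats forever, so no step up to 150 (or ever) has all sites equal.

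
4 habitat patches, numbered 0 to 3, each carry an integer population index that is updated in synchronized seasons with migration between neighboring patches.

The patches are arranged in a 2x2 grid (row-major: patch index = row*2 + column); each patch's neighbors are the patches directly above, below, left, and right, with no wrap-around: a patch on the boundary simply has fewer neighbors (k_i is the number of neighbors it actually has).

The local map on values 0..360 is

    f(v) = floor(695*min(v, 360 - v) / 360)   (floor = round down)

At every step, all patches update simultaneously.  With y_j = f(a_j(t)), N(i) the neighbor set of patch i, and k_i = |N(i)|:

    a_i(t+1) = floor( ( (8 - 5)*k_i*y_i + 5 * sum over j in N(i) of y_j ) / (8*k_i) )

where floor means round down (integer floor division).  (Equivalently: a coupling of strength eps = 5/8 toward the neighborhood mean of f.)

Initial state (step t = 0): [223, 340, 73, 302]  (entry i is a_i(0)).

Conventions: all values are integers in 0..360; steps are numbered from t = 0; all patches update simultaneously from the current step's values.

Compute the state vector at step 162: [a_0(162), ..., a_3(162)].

Simulating step by step:
t=0: [223, 340, 73, 302]
t=1: [154, 131, 169, 97]
t=2: [292, 245, 273, 250]
t=3: [170, 190, 169, 201]
t=4: [327, 321, 320, 319]
t=5: [71, 72, 73, 77]
t=6: [138, 141, 141, 142]
t=7: [269, 270, 270, 272]
t=8: [173, 172, 172, 171]
t=9: [332, 331, 331, 331]
t=10: [54, 54, 54, 55]
t=11: [104, 104, 104, 104]
t=12: [200, 200, 200, 200]
t=13: [308, 308, 308, 308]
t=14: [100, 100, 100, 100]
t=15: [193, 193, 193, 193]
t=16: [322, 322, 322, 322]
t=17: [73, 73, 73, 73]
t=18: [140, 140, 140, 140]
t=19: [270, 270, 270, 270]
t=20: [173, 173, 173, 173]
t=21: [333, 333, 333, 333]
t=22: [52, 52, 52, 52]
t=23: [100, 100, 100, 100]

Answer: [140, 140, 140, 140]
Key observation: The state at step 14, [100, 100, 100, 100], reappears at step 23: the system is in a cycle of period 9 from step 14 on.  Therefore the state at step 162 equals the state at step 14 + ((162 - 14) mod 9) = 18, which is [140, 140, 140, 140].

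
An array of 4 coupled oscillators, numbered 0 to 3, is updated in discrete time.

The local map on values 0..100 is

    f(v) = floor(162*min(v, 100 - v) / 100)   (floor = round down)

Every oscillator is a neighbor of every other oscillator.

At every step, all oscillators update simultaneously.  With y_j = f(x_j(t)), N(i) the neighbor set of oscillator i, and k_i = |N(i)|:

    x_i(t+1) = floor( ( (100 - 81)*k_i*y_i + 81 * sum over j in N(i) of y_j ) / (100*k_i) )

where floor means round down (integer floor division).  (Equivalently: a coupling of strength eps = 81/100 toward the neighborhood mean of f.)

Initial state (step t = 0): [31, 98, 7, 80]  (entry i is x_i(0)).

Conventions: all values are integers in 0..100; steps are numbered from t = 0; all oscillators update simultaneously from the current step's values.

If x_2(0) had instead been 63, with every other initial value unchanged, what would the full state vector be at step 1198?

Answer: [45, 45, 45, 45]
Key observation: The state at step 13, [72, 72, 72, 72], reappears at step 15: the system is in a cycle of period 2 from step 13 on.  Therefore the state at step 1198 equals the state at step 13 + ((1198 - 13) mod 2) = 14, which is [45, 45, 45, 45].

Derivation:
t=0: [31, 98, 63, 80]
t=1: [34, 38, 34, 36]
t=2: [57, 56, 57, 57]
t=3: [69, 69, 69, 69]
t=4: [50, 50, 50, 50]
t=5: [81, 81, 81, 81]
t=6: [30, 30, 30, 30]
t=7: [48, 48, 48, 48]
t=8: [77, 77, 77, 77]
t=9: [37, 37, 37, 37]
t=10: [59, 59, 59, 59]
t=11: [66, 66, 66, 66]
t=12: [55, 55, 55, 55]
t=13: [72, 72, 72, 72]
t=14: [45, 45, 45, 45]
t=15: [72, 72, 72, 72]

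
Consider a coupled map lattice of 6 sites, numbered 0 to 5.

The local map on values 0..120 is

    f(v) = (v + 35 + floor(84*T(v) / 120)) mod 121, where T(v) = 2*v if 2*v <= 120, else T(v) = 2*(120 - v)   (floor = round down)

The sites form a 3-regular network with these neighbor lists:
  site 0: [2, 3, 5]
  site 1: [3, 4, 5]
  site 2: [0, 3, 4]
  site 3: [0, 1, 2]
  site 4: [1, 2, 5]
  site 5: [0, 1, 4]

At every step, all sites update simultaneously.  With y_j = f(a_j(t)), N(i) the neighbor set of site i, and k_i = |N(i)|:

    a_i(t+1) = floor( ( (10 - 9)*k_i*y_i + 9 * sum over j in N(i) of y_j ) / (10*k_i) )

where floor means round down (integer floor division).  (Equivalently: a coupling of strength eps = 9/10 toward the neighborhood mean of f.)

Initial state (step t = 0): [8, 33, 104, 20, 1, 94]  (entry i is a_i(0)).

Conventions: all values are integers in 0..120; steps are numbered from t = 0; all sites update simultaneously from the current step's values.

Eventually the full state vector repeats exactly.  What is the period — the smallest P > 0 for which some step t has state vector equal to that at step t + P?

Answer: 9
Key observation: The state at step 32, [47, 47, 47, 47, 47, 47], reappears at step 41 — and no state repeats earlier — so the cycle the system enters has period 9.

Derivation:
t=0: [8, 33, 104, 20, 1, 94]
t=1: [55, 60, 56, 70, 63, 65]
t=2: [52, 55, 51, 51, 54, 53]
t=3: [37, 40, 38, 39, 41, 42]
t=4: [8, 10, 6, 5, 9, 8]
t=5: [50, 53, 52, 53, 54, 56]
t=6: [41, 43, 39, 38, 42, 40]
t=7: [7, 10, 10, 11, 11, 13]
t=8: [60, 62, 57, 56, 61, 57]
t=9: [50, 52, 53, 54, 52, 56]
t=10: [43, 42, 38, 38, 41, 37]
t=11: [5, 7, 10, 11, 7, 13]
t=12: [60, 58, 53, 53, 57, 51]
t=13: [41, 43, 48, 49, 44, 51]
t=14: [30, 27, 21, 20, 26, 18]
t=15: [84, 87, 94, 95, 88, 98]
t=16: [43, 44, 45, 46, 44, 46]
t=17: [22, 22, 20, 19, 21, 18]
t=18: [81, 81, 83, 85, 82, 85]
t=19: [48, 48, 48, 48, 48, 48]
t=20: [29, 29, 29, 29, 29, 29]
t=21: [104, 104, 104, 104, 104, 104]
t=22: [40, 40, 40, 40, 40, 40]
t=23: [10, 10, 10, 10, 10, 10]
t=24: [59, 59, 59, 59, 59, 59]
t=25: [55, 55, 55, 55, 55, 55]
t=26: [46, 46, 46, 46, 46, 46]
t=27: [24, 24, 24, 24, 24, 24]
t=28: [92, 92, 92, 92, 92, 92]
t=29: [45, 45, 45, 45, 45, 45]
t=30: [22, 22, 22, 22, 22, 22]
t=31: [87, 87, 87, 87, 87, 87]
t=32: [47, 47, 47, 47, 47, 47]
t=33: [26, 26, 26, 26, 26, 26]
t=34: [97, 97, 97, 97, 97, 97]
t=35: [43, 43, 43, 43, 43, 43]
t=36: [17, 17, 17, 17, 17, 17]
t=37: [75, 75, 75, 75, 75, 75]
t=38: [52, 52, 52, 52, 52, 52]
t=39: [38, 38, 38, 38, 38, 38]
t=40: [5, 5, 5, 5, 5, 5]
t=41: [47, 47, 47, 47, 47, 47]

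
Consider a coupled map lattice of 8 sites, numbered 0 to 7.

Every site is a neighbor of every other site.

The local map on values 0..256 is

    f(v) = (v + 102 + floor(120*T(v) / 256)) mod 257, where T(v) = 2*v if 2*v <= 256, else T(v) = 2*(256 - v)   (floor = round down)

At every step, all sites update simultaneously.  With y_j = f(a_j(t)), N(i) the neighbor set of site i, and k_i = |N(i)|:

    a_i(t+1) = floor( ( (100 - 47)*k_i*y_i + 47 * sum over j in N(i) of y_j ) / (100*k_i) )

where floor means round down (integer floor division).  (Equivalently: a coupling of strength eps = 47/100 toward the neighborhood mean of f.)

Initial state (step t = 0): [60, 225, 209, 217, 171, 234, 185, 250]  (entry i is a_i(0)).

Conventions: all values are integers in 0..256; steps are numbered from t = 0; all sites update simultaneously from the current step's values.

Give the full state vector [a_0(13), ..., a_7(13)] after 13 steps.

Answer: [94, 94, 94, 94, 94, 94, 94, 94]

Derivation:
t=0: [60, 225, 209, 217, 171, 234, 185, 250]
t=1: [161, 106, 105, 105, 104, 106, 105, 106]
t=2: [73, 52, 51, 51, 50, 52, 51, 52]
t=3: [223, 204, 203, 203, 202, 204, 203, 204]
t=4: [97, 97, 97, 97, 97, 97, 97, 97]
t=5: [32, 32, 32, 32, 32, 32, 32, 32]
t=6: [164, 164, 164, 164, 164, 164, 164, 164]
t=7: [95, 95, 95, 95, 95, 95, 95, 95]
t=8: [29, 29, 29, 29, 29, 29, 29, 29]
t=9: [158, 158, 158, 158, 158, 158, 158, 158]
t=10: [94, 94, 94, 94, 94, 94, 94, 94]
t=11: [27, 27, 27, 27, 27, 27, 27, 27]
t=12: [154, 154, 154, 154, 154, 154, 154, 154]
t=13: [94, 94, 94, 94, 94, 94, 94, 94]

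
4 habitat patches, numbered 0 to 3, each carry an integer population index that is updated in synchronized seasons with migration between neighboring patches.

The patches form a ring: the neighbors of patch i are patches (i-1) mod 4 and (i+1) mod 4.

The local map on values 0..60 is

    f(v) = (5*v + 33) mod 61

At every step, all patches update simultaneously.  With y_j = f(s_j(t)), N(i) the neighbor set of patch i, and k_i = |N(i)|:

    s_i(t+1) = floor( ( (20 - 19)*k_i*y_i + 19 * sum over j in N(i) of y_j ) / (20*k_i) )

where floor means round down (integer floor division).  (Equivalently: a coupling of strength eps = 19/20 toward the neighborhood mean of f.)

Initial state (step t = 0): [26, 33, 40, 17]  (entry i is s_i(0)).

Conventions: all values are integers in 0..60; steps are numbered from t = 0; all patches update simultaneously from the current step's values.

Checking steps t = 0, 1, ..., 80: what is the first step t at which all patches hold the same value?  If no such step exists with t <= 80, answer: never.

Simulating step by step:
t=0: [26, 33, 40, 17]  (not all equal)
t=1: [36, 43, 36, 46]  (not all equal)
t=2: [12, 28, 12, 29]  (not all equal)
t=3: [52, 32, 52, 33]  (not all equal)
t=4: [14, 47, 14, 47]  (not all equal)
t=5: [24, 41, 24, 41]  (not all equal)
t=6: [53, 32, 53, 32]  (not all equal)
t=7: [12, 51, 12, 51]  (not all equal)
t=8: [43, 32, 43, 32]  (not all equal)
t=9: [9, 4, 9, 4]  (not all equal)
t=10: [51, 18, 51, 18]  (not all equal)
t=11: [3, 41, 3, 41]  (not all equal)
t=12: [54, 48, 54, 48]  (not all equal)
t=13: [30, 57, 30, 57]  (not all equal)
t=14: [12, 0, 12, 0]  (not all equal)
t=15: [32, 32, 32, 32]  (all equal)

Answer: 15
Key observation: Synchronization is absorbing here: once all patches are equal they stay equal, and step 15 is the first all-equal step.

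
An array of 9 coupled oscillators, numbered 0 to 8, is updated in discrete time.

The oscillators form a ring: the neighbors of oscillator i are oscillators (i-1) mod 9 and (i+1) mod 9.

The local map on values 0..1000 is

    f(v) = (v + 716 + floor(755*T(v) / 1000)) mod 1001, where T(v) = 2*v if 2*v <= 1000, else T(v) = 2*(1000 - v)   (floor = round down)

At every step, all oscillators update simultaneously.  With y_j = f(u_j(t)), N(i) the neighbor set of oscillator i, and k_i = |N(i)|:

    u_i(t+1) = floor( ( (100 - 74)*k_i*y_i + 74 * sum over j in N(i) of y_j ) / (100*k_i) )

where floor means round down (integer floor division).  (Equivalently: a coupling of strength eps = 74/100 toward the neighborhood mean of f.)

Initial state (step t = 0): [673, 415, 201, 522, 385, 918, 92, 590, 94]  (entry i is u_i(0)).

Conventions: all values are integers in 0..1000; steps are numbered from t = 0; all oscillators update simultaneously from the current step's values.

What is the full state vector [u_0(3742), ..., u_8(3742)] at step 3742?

Simulating step by step:
t=0: [673, 415, 201, 522, 385, 918, 92, 590, 94]
t=1: [860, 603, 691, 582, 811, 798, 867, 942, 915]
t=2: [824, 851, 909, 863, 856, 802, 781, 763, 763]
t=3: [810, 784, 780, 776, 796, 809, 825, 831, 823]
t=4: [813, 820, 827, 824, 820, 811, 805, 803, 805]
t=5: [810, 806, 804, 804, 807, 810, 813, 814, 812]
t=6: [811, 812, 813, 813, 812, 811, 810, 809, 810]
t=7: [810, 810, 810, 810, 810, 810, 811, 811, 811]
t=8: [811, 811, 811, 811, 811, 811, 811, 811, 811]
t=9: [811, 811, 811, 811, 811, 811, 811, 811, 811]

Answer: [811, 811, 811, 811, 811, 811, 811, 811, 811]
Key observation: The state at step 8, [811, 811, 811, 811, 811, 811, 811, 811, 811], reappears at step 9: the system is in a cycle of period 1 from step 8 on.  Therefore the state at step 3742 equals the state at step 8 + ((3742 - 8) mod 1) = 8, which is [811, 811, 811, 811, 811, 811, 811, 811, 811].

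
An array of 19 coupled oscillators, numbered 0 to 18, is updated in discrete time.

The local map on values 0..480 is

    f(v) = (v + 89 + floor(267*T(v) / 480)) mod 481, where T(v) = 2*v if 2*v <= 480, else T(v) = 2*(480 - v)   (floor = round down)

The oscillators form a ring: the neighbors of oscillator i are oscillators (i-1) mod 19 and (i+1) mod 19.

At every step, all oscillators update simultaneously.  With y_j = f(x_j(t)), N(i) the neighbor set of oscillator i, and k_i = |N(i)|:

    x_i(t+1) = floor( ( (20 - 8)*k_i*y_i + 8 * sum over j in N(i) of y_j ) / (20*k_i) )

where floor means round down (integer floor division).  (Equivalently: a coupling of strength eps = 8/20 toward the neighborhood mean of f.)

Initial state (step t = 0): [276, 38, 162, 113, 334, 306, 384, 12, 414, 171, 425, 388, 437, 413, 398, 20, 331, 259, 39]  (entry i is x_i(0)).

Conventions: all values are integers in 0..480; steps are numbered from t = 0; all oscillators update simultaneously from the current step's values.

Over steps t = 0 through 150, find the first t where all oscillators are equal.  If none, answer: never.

Simulating step by step:
t=0: [276, 38, 162, 113, 334, 306, 384, 12, 414, 171, 425, 388, 437, 413, 398, 20, 331, 259, 39]  (not all equal)
t=1: [134, 209, 357, 303, 149, 104, 103, 107, 169, 307, 166, 96, 93, 94, 103, 118, 111, 122, 147]  (not all equal)
t=2: [312, 124, 91, 165, 324, 326, 308, 339, 352, 241, 343, 319, 286, 290, 308, 328, 330, 352, 383]  (not all equal)
t=3: [153, 287, 326, 339, 171, 105, 105, 103, 104, 109, 105, 106, 108, 108, 107, 105, 103, 101, 100]  (not all equal)
t=4: [329, 168, 105, 172, 352, 338, 309, 307, 309, 315, 312, 312, 316, 316, 314, 310, 306, 302, 322]  (not all equal)
t=5: [172, 348, 365, 353, 172, 103, 106, 107, 106, 106, 106, 106, 106, 106, 106, 106, 107, 107, 105]  (not all equal)
t=6: [353, 171, 100, 171, 352, 336, 311, 313, 312, 312, 312, 312, 312, 312, 312, 312, 314, 314, 339]  (not all equal)
t=7: [171, 350, 360, 350, 172, 104, 106, 106, 106, 106, 106, 106, 106, 106, 106, 106, 106, 105, 103]  (not all equal)
t=8: [351, 171, 101, 171, 353, 337, 311, 312, 312, 312, 312, 312, 312, 312, 312, 312, 311, 309, 335]  (not all equal)
t=9: [172, 350, 361, 350, 172, 104, 106, 106, 106, 106, 106, 106, 106, 106, 106, 106, 106, 106, 104]  (not all equal)
t=10: [353, 171, 101, 171, 353, 337, 311, 312, 312, 312, 312, 312, 312, 312, 312, 312, 312, 311, 337]  (not all equal)
t=11: [172, 350, 361, 350, 172, 104, 106, 106, 106, 106, 106, 106, 106, 106, 106, 106, 106, 106, 104]  (not all equal)

Answer: never
Key observation: The state at step 9 reappears at step 11 — the system is in a cycle of period 2 from step 9 on.  No step 0..11 is synchronized, and the cycle repeats forever, so no step up to 150 (or ever) has all oscillators equal.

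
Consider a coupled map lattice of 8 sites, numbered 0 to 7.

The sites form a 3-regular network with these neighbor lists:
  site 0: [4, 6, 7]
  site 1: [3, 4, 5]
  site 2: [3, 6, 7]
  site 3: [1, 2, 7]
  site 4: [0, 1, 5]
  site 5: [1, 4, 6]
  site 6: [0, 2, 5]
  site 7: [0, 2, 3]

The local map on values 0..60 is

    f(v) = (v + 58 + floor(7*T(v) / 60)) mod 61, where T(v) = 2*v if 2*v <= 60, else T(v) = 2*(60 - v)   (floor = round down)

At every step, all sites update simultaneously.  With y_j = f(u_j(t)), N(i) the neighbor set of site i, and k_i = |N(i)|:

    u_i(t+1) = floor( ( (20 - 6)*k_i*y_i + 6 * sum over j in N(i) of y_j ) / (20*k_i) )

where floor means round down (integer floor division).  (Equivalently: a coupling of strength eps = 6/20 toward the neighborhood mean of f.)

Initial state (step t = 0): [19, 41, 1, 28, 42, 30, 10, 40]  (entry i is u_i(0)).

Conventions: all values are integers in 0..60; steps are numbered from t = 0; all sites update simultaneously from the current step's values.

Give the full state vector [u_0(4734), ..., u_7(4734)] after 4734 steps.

Answer: [43, 43, 43, 43, 43, 43, 43, 43]
Key observation: The state at step 10, [43, 43, 43, 43, 43, 43, 43, 43], reappears at step 11: the system is in a cycle of period 1 from step 10 on.  Therefore the state at step 4734 equals the state at step 10 + ((4734 - 10) mod 1) = 10, which is [43, 43, 43, 43, 43, 43, 43, 43].

Derivation:
t=0: [19, 41, 1, 28, 42, 30, 10, 40]
t=1: [23, 40, 49, 35, 39, 33, 17, 39]
t=2: [27, 40, 43, 38, 38, 35, 22, 39]
t=3: [31, 40, 40, 40, 38, 36, 27, 39]
t=4: [34, 40, 39, 40, 39, 37, 32, 39]
t=5: [37, 40, 39, 40, 39, 38, 36, 39]
t=6: [39, 40, 39, 40, 40, 39, 38, 40]
t=7: [40, 40, 40, 40, 40, 40, 40, 40]
t=8: [41, 41, 41, 41, 41, 41, 41, 41]
t=9: [42, 42, 42, 42, 42, 42, 42, 42]
t=10: [43, 43, 43, 43, 43, 43, 43, 43]
t=11: [43, 43, 43, 43, 43, 43, 43, 43]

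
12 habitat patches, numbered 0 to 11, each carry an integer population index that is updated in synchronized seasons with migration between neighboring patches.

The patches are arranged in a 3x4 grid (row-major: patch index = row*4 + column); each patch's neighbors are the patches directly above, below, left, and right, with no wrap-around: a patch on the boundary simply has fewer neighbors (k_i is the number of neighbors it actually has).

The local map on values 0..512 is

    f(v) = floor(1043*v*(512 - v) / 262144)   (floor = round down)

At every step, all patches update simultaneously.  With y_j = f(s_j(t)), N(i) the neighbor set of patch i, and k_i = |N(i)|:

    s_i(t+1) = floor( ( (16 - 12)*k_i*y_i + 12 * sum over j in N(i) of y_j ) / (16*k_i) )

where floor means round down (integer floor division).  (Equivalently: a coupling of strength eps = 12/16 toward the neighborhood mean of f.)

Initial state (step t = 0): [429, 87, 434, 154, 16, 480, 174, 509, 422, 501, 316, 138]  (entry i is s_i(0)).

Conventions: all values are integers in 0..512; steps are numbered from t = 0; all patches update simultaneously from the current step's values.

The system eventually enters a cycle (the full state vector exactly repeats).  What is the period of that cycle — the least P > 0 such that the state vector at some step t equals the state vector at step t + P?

Answer: 1
Key observation: The state at step 5, [260, 260, 260, 260, 260, 260, 260, 260, 260, 260, 260, 260], reappears at step 6 — and no state repeats earlier — so the cycle the system enters has period 1.

Derivation:
t=0: [429, 87, 434, 154, 16, 480, 174, 509, 422, 501, 316, 138]
t=1: [102, 120, 183, 107, 96, 96, 142, 165, 57, 119, 176, 145]
t=2: [170, 187, 201, 217, 146, 178, 213, 204, 154, 170, 210, 226]
t=3: [227, 239, 249, 249, 224, 234, 247, 253, 220, 234, 248, 252]
t=4: [257, 258, 259, 260, 256, 258, 259, 260, 256, 257, 259, 260]
t=5: [260, 260, 260, 260, 260, 260, 260, 260, 260, 260, 260, 260]
t=6: [260, 260, 260, 260, 260, 260, 260, 260, 260, 260, 260, 260]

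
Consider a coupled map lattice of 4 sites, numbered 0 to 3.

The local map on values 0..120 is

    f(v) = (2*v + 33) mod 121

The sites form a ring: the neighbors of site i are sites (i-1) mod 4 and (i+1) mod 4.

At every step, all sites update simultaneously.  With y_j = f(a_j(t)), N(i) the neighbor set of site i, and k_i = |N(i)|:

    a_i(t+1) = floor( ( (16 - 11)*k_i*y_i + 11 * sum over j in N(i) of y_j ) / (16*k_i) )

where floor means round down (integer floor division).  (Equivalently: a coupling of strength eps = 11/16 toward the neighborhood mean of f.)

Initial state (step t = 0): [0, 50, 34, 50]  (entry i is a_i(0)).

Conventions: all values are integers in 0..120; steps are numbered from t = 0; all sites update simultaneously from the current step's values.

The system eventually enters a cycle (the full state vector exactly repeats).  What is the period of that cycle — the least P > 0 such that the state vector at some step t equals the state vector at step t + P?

Answer: 18
Key observation: The state at step 26, [75, 72, 75, 72], reappears at step 44 — and no state repeats earlier — so the cycle the system enters has period 18.

Derivation:
t=0: [0, 50, 34, 50]
t=1: [18, 49, 39, 49]
t=2: [28, 65, 41, 65]
t=3: [56, 83, 64, 83]
t=4: [61, 46, 66, 46]
t=5: [13, 28, 16, 28]
t=6: [79, 70, 81, 70]
t=7: [57, 65, 58, 65]
t=8: [37, 31, 37, 31]
t=9: [98, 103, 98, 103]
t=10: [114, 111, 114, 111]
t=11: [14, 17, 14, 17]
t=12: [65, 62, 65, 62]
t=13: [37, 40, 37, 40]
t=14: [111, 108, 111, 108]
t=15: [8, 11, 8, 11]
t=16: [53, 50, 53, 50]
t=17: [13, 16, 13, 16]
t=18: [63, 60, 63, 60]
t=19: [33, 36, 33, 36]
t=20: [103, 100, 103, 100]
t=21: [113, 116, 113, 116]
t=22: [21, 18, 21, 18]
t=23: [70, 73, 70, 73]
t=24: [56, 53, 56, 53]
t=25: [19, 22, 19, 22]
t=26: [75, 72, 75, 72]
t=27: [57, 60, 57, 60]
t=28: [30, 27, 30, 27]
t=29: [88, 91, 88, 91]
t=30: [92, 89, 92, 89]
t=31: [91, 94, 91, 94]
t=32: [98, 95, 98, 95]
t=33: [103, 106, 103, 106]
t=34: [38, 82, 38, 82]
t=35: [86, 98, 86, 98]
t=36: [100, 91, 100, 91]
t=37: [99, 106, 99, 106]
t=38: [36, 76, 36, 76]
t=39: [76, 92, 76, 92]
t=40: [86, 74, 86, 74]
t=41: [67, 76, 67, 76]
t=42: [58, 51, 58, 51]
t=43: [18, 23, 18, 23]
t=44: [75, 72, 75, 72]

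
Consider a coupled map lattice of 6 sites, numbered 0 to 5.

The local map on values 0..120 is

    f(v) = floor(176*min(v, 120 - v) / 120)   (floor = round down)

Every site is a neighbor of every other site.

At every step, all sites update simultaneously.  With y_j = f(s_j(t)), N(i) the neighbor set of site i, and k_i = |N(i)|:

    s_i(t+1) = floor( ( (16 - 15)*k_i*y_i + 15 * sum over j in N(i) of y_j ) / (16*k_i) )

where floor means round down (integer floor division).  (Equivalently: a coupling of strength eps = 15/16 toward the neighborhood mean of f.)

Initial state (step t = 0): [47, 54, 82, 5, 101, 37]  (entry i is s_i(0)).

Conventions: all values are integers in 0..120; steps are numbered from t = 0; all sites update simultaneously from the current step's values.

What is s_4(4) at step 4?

Answer: s_4(4) = 67

Derivation:
t=0: [47, 54, 82, 5, 101, 37]
t=1: [45, 44, 47, 53, 51, 47]
t=2: [69, 70, 69, 68, 68, 69]
t=3: [74, 74, 74, 74, 74, 74]
t=4: [67, 67, 67, 67, 67, 67]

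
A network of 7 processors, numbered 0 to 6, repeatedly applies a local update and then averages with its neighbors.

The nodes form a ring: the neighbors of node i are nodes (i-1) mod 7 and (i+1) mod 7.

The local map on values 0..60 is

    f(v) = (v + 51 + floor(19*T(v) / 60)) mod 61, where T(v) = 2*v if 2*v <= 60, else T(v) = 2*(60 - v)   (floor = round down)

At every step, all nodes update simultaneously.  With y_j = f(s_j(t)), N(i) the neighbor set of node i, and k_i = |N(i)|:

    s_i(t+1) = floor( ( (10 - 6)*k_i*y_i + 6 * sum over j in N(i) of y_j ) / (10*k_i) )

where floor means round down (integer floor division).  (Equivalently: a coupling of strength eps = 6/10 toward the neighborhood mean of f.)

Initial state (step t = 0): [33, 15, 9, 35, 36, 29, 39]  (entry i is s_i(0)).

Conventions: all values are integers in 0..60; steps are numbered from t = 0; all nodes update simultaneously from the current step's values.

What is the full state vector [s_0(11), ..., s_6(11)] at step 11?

Answer: [43, 43, 43, 43, 43, 43, 43]

Derivation:
t=0: [33, 15, 9, 35, 36, 29, 39]
t=1: [32, 18, 17, 29, 39, 39, 39]
t=2: [33, 24, 23, 32, 40, 42, 41]
t=3: [37, 31, 31, 36, 41, 42, 42]
t=4: [41, 39, 39, 41, 42, 43, 42]
t=5: [42, 42, 42, 42, 43, 43, 43]
t=6: [43, 43, 43, 43, 43, 43, 43]
t=7: [43, 43, 43, 43, 43, 43, 43]
t=8: [43, 43, 43, 43, 43, 43, 43]
t=9: [43, 43, 43, 43, 43, 43, 43]
t=10: [43, 43, 43, 43, 43, 43, 43]
t=11: [43, 43, 43, 43, 43, 43, 43]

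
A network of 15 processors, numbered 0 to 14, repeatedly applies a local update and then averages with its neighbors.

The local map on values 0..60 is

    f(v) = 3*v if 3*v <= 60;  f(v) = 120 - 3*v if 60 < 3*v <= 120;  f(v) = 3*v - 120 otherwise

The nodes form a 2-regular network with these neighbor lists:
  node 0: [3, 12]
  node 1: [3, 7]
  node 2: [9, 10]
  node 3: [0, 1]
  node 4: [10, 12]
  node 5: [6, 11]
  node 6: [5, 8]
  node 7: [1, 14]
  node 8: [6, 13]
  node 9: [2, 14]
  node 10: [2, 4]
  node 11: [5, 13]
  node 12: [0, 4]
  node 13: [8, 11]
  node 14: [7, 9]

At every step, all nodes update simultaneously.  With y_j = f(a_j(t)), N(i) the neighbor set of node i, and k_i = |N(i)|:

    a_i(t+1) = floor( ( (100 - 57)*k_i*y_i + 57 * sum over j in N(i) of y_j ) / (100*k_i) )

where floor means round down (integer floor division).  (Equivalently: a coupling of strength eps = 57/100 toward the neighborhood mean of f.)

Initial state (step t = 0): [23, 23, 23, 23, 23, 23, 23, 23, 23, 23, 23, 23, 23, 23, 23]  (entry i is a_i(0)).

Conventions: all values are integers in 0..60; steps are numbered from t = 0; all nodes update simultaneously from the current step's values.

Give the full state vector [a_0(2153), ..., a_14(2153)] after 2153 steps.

Simulating step by step:
t=0: [23, 23, 23, 23, 23, 23, 23, 23, 23, 23, 23, 23, 23, 23, 23]
t=1: [51, 51, 51, 51, 51, 51, 51, 51, 51, 51, 51, 51, 51, 51, 51]
t=2: [33, 33, 33, 33, 33, 33, 33, 33, 33, 33, 33, 33, 33, 33, 33]
t=3: [21, 21, 21, 21, 21, 21, 21, 21, 21, 21, 21, 21, 21, 21, 21]
t=4: [57, 57, 57, 57, 57, 57, 57, 57, 57, 57, 57, 57, 57, 57, 57]
t=5: [51, 51, 51, 51, 51, 51, 51, 51, 51, 51, 51, 51, 51, 51, 51]

Answer: [51, 51, 51, 51, 51, 51, 51, 51, 51, 51, 51, 51, 51, 51, 51]
Key observation: The state at step 1, [51, 51, 51, 51, 51, 51, 51, 51, 51, 51, 51, 51, 51, 51, 51], reappears at step 5: the system is in a cycle of period 4 from step 1 on.  Therefore the state at step 2153 equals the state at step 1 + ((2153 - 1) mod 4) = 1, which is [51, 51, 51, 51, 51, 51, 51, 51, 51, 51, 51, 51, 51, 51, 51].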